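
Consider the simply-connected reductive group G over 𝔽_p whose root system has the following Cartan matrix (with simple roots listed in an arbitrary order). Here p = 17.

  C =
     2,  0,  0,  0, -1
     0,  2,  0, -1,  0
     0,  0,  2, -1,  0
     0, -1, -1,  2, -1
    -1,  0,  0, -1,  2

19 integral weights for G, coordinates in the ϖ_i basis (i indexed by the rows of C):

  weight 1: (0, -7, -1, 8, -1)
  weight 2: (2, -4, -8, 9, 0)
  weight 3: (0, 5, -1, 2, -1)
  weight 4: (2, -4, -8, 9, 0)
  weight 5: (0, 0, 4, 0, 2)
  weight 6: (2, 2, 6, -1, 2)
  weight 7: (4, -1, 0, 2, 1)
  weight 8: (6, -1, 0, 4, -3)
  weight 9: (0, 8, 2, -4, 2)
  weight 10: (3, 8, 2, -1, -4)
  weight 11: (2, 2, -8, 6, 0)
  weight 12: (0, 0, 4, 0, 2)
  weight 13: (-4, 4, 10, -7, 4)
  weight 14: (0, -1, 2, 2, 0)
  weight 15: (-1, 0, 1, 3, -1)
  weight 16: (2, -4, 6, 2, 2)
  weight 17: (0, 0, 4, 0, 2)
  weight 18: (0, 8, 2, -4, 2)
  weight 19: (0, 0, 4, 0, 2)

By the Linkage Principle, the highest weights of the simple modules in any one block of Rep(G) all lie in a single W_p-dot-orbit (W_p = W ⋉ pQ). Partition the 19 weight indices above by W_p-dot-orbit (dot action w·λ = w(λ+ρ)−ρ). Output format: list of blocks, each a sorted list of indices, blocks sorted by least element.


C ↔ D_5 under row/col permutation; |W(D_5)| = 1920.

Each λ_j+ρ reduced to Ā_17; 5-tuples below use C's row order:

  1: (1, 6, 0, 3, 0);  2: (3, 3, 7, 0, 1);  3: (1, 6, 0, 3, 0);  4: (3, 3, 7, 0, 1);  5: (1, 1, 5, 1, 3);  6: (3, 3, 7, 0, 1);  7: (5, 0, 1, 3, 2);  8: (5, 0, 1, 3, 2);  9: (1, 6, 0, 3, 0);  10: (1, 6, 0, 3, 0);  11: (3, 3, 7, 0, 1);  12: (1, 1, 5, 1, 3);  13: (1, 1, 5, 1, 3);  14: (1, 0, 3, 3, 1);  15: (0, 1, 2, 4, 0);  16: (3, 3, 7, 0, 1);  17: (1, 1, 5, 1, 3);  18: (1, 6, 0, 3, 0);  19: (1, 1, 5, 1, 3)

These 19 weights hit 6 W_17-dot-orbits; sizes (5, 5, 5, 2, 1, 1):

[[1, 3, 9, 10, 18], [2, 4, 6, 11, 16], [5, 12, 13, 17, 19], [7, 8], [14], [15]]


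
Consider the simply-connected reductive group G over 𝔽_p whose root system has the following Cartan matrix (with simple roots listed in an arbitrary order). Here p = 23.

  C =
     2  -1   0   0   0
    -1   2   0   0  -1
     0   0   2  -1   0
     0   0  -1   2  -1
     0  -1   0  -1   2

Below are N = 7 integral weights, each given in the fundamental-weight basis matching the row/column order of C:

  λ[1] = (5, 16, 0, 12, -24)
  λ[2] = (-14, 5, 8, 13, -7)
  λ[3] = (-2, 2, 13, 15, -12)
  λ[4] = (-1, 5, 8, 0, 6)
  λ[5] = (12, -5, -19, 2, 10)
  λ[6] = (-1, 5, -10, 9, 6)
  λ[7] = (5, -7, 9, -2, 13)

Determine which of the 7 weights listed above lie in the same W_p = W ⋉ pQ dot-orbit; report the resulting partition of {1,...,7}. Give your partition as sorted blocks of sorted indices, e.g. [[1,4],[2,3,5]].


Type A_5, rank 5, |W|=720; reorder rows/cols to standard.

Each λ_j+ρ reduced to Ā_23; 5-tuples below use C's row order:

  1: (0, 6, 9, 1, 7)
  2: (0, 6, 9, 1, 7)
  3: (1, 1, 7, 5, 2)
  4: (0, 6, 9, 1, 7)
  5: (5, 4, 3, 7, 4)
  6: (0, 6, 9, 1, 7)
  7: (0, 6, 9, 1, 7)

3 distinct reps among the 7 weights ⇒ 3 W_23-linkage classes:

[[1, 2, 4, 6, 7], [3], [5]]


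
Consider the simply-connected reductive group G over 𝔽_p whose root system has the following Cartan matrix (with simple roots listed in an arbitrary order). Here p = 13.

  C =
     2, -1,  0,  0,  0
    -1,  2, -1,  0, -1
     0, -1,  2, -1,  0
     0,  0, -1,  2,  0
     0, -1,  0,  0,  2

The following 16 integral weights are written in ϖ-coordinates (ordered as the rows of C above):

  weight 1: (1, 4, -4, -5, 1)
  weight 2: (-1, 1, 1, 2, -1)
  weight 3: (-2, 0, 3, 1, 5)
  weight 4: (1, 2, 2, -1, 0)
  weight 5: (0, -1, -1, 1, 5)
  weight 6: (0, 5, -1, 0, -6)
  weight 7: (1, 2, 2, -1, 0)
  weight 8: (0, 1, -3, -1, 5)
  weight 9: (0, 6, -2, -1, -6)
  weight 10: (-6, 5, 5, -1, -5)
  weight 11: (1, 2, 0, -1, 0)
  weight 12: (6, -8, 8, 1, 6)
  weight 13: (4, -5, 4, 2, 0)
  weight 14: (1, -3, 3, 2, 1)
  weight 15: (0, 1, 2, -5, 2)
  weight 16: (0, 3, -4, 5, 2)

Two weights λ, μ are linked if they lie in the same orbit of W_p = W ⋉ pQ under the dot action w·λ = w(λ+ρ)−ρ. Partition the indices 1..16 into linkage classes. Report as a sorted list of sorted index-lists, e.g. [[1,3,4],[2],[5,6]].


Dynkin diagram of C (from the 8 off-diagonal −1 entries): D_5.

Each λ_j+ρ reduced to Ā_13; 5-tuples below use C's row order:

    λ_1+ρ ↦ (0, 2, 2, 3, 0)
    λ_2+ρ ↦ (0, 2, 2, 3, 0)
    λ_3+ρ ↦ (1, 0, 0, 2, 6)
    λ_4+ρ ↦ (2, 3, 1, 0, 1)
    λ_5+ρ ↦ (1, 0, 0, 2, 6)
    λ_6+ρ ↦ (1, 1, 0, 1, 5)
    λ_7+ρ ↦ (2, 3, 1, 0, 1)
    λ_8+ρ ↦ (1, 0, 0, 2, 6)
    λ_9+ρ ↦ (1, 1, 0, 1, 5)
    λ_10+ρ ↦ (2, 3, 1, 0, 1)
    λ_11+ρ ↦ (2, 3, 1, 0, 1)
    λ_12+ρ ↦ (0, 2, 2, 3, 0)
    λ_13+ρ ↦ (1, 1, 1, 3, 3)
    λ_14+ρ ↦ (0, 2, 2, 3, 0)
    λ_15+ρ ↦ (1, 1, 1, 3, 3)
    λ_16+ρ ↦ (1, 1, 1, 3, 3)

These 16 weights hit 5 W_13-dot-orbits; sizes (4, 3, 4, 2, 3):

[[1, 2, 12, 14], [3, 5, 8], [4, 7, 10, 11], [6, 9], [13, 15, 16]]


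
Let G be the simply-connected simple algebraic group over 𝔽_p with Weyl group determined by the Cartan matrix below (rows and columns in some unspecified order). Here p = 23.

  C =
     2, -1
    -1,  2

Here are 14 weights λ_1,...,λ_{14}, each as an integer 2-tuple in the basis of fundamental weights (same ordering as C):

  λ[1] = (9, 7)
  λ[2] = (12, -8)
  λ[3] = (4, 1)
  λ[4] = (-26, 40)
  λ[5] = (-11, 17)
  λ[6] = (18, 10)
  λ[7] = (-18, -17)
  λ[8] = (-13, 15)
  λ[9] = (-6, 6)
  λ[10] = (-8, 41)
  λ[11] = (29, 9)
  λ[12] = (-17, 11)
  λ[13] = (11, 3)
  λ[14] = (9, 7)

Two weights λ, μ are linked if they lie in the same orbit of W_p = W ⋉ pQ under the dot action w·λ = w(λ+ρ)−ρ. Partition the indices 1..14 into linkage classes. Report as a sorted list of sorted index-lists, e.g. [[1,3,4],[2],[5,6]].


Dynkin diagram of C (from the 2 off-diagonal −1 entries): A_2.

W_23-reps of the 14 weights in Ā_23 (same 2-coord order as C):

  λ_1+ρ ↦ (10, 8)
  λ_2+ρ ↦ (6, 7)
  λ_3+ρ ↦ (5, 2)
  λ_4+ρ ↦ (5, 2)
  λ_5+ρ ↦ (10, 8)
  λ_6+ρ ↦ (12, 4)
  λ_7+ρ ↦ (6, 7)
  λ_8+ρ ↦ (12, 4)
  λ_9+ρ ↦ (5, 2)
  λ_10+ρ ↦ (12, 4)
  λ_11+ρ ↦ (6, 7)
  λ_12+ρ ↦ (12, 4)
  λ_13+ρ ↦ (12, 4)
  λ_14+ρ ↦ (10, 8)

Linkage partition of the 14 weights (4 classes, p=23):

[[1, 5, 14], [2, 7, 11], [3, 4, 9], [6, 8, 10, 12, 13]]


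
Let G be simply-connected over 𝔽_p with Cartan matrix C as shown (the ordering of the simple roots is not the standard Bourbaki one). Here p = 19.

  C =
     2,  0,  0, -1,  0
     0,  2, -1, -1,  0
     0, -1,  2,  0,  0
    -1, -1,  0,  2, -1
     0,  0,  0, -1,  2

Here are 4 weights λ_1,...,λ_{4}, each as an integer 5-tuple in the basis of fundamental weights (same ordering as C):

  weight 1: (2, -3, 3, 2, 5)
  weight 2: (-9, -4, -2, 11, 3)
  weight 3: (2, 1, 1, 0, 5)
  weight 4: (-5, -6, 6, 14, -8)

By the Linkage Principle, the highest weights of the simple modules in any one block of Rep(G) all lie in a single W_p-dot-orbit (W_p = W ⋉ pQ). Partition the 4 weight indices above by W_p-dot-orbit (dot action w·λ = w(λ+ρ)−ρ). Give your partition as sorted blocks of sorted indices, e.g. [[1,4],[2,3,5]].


Dynkin diagram of C (from the 8 off-diagonal −1 entries): D_5.

W_19-reps of the 4 weights in Ā_19 (same 5-coord order as C):

  1: (3, 2, 2, 1, 6) · 2: (8, 1, 3, 0, 4) · 3: (3, 2, 2, 1, 6) · 4: (3, 2, 2, 1, 6)

Grouping the 4 weights by Ā_19-representative: 2 linkage classes.

[[1, 3, 4], [2]]


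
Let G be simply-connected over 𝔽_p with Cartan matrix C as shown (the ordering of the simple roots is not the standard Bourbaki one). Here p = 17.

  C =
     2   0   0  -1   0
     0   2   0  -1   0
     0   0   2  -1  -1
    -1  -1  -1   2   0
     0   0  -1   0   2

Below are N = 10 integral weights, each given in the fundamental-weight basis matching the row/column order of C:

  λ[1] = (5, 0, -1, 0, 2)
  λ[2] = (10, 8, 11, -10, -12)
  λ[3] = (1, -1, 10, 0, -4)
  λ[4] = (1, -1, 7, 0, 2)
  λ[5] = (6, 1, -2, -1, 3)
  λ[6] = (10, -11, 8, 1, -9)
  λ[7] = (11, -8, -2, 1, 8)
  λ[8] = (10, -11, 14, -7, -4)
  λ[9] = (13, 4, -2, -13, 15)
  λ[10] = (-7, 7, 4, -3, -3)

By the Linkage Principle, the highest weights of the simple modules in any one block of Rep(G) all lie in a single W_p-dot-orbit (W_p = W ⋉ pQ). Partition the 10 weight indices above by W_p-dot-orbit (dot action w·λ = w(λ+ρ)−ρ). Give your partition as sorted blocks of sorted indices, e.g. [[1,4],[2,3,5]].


Dynkin diagram of C (from the 8 off-diagonal −1 entries): D_5.

Alcove-folded reps (p=17, 10 weights, presented ϖ-order):

  λ_1+ρ ↦ (6, 1, 0, 1, 3)
  λ_2+ρ ↦ (2, 0, 2, 1, 3)
  λ_3+ρ ↦ (2, 0, 2, 1, 3)
  λ_4+ρ ↦ (2, 0, 2, 1, 3)
  λ_5+ρ ↦ (6, 1, 0, 1, 3)
  λ_6+ρ ↦ (3, 2, 2, 1, 1)
  λ_7+ρ ↦ (6, 1, 0, 1, 3)
  λ_8+ρ ↦ (5, 6, 0, 1, 1)
  λ_9+ρ ↦ (6, 1, 0, 1, 3)
  λ_10+ρ ↦ (2, 0, 2, 1, 3)

These 10 weights hit 4 W_17-dot-orbits; sizes (4, 4, 1, 1):

[[1, 5, 7, 9], [2, 3, 4, 10], [6], [8]]


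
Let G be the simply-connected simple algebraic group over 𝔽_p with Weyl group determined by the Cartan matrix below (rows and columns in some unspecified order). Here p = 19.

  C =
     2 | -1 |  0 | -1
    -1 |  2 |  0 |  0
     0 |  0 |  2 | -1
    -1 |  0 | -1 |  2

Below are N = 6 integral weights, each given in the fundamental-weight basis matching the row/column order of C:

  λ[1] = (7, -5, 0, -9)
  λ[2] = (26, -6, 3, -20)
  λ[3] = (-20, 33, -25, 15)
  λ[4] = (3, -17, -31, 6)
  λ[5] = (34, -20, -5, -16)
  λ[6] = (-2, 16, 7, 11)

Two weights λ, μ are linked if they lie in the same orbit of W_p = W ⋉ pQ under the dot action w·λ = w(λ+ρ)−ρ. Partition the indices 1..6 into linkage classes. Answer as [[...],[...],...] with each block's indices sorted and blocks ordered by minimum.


C ↔ A_4 under row/col permutation; |W(A_4)| = 120.

Folding the 6 weights λ_j+ρ into Ā_19 (reps in the given 4-coord order):

    λ_1+ρ ↦ (1, 0, 4, 3)
    λ_2+ρ ↦ (0, 3, 7, 4)
    λ_3+ρ ↦ (0, 3, 7, 4)
    λ_4+ρ ↦ (0, 3, 7, 4)
    λ_5+ρ ↦ (3, 0, 1, 0)
    λ_6+ρ ↦ (0, 1, 9, 2)

Partition of {1..6} into 4 W_19-dot-orbits:

[[1], [2, 3, 4], [5], [6]]


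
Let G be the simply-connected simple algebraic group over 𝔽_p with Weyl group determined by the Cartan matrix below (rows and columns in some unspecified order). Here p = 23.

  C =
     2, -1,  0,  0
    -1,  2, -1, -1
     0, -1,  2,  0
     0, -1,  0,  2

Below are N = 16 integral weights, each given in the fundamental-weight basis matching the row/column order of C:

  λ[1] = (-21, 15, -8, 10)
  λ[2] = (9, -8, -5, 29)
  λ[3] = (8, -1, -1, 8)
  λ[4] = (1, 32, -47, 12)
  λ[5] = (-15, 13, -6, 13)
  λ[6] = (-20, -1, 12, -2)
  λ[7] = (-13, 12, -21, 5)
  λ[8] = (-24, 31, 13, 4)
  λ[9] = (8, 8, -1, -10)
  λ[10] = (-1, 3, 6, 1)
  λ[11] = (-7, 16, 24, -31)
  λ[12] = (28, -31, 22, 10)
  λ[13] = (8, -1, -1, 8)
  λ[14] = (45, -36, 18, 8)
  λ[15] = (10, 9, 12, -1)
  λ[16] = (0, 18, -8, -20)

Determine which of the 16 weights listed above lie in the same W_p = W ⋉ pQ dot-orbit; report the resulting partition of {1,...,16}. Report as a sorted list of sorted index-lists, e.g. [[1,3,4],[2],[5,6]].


C ↔ D_4 under row/col permutation; |W(D_4)| = 192.

λ_j+ρ reflected into Ā_23 (⟨·,θ^∨⟩≤23); 4-tuples as given:

  [1] (9, 3, 4, 0) · [2] (6, 1, 0, 12) · [3] (9, 0, 0, 9) · [4] (0, 0, 2, 11) · [5] (9, 0, 0, 9) · [6] (6, 1, 0, 12) · [7] (6, 1, 0, 12) · [8] (9, 0, 0, 9) · [9] (9, 0, 0, 9) · [10] (0, 4, 7, 2) · [11] (0, 4, 7, 2) · [12] (6, 1, 0, 12) · [13] (9, 0, 0, 9) · [14] (9, 3, 4, 0) · [15] (0, 0, 2, 11) · [16] (6, 1, 0, 12)

Grouping the 16 weights by Ā_23-representative: 5 linkage classes.

[[1, 14], [2, 6, 7, 12, 16], [3, 5, 8, 9, 13], [4, 15], [10, 11]]


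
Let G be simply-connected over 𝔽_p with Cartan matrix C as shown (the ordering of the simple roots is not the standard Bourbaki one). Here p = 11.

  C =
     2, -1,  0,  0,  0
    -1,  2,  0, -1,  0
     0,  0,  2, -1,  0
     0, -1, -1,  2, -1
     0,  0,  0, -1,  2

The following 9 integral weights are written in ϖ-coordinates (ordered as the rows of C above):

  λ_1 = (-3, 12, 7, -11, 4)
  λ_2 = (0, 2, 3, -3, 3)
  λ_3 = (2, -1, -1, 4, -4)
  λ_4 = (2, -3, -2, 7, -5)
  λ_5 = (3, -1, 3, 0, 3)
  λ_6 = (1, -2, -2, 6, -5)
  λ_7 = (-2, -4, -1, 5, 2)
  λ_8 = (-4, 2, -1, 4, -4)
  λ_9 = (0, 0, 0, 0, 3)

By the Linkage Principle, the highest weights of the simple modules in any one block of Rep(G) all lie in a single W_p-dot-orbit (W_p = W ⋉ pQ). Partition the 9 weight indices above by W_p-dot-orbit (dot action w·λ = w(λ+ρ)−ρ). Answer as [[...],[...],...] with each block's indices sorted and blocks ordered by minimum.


D_5 Cartan matrix, 5 simple roots permuted; ρ=(1,1,1,1,1).

Alcove-folded reps (p=11, 9 weights, presented ϖ-order):

  [1] (3, 0, 0, 2, 3);  [2] (1, 1, 2, 2, 2);  [3] (3, 0, 0, 2, 3);  [4] (1, 1, 1, 1, 4);  [5] (1, 1, 2, 2, 2);  [6] (1, 1, 1, 1, 4);  [7] (3, 0, 0, 2, 3);  [8] (3, 0, 0, 2, 3);  [9] (1, 1, 1, 1, 4)

Partition of {1..9} into 3 W_11-dot-orbits:

[[1, 3, 7, 8], [2, 5], [4, 6, 9]]


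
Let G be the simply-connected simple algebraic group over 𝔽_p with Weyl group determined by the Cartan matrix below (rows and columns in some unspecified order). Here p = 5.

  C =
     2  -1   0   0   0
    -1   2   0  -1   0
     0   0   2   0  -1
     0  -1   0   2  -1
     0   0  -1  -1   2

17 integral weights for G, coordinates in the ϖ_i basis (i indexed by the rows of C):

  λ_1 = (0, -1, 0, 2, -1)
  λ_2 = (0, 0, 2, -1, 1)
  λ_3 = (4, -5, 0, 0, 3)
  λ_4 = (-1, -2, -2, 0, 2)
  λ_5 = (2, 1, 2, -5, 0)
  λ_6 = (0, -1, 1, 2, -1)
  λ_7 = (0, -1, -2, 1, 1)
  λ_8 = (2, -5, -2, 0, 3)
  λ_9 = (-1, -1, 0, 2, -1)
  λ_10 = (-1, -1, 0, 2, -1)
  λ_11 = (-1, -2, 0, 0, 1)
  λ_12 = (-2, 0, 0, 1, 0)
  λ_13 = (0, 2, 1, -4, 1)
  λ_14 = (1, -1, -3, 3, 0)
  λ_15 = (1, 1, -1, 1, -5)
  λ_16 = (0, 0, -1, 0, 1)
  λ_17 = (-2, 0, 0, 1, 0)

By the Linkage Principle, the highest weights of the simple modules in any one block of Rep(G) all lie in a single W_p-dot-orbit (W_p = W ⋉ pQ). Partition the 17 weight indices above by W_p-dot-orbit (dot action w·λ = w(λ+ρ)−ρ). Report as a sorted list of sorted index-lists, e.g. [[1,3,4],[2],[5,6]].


Dynkin diagram of C (from the 8 off-diagonal −1 entries): A_5.

λ_j+ρ reflected into Ā_5 (⟨·,θ^∨⟩≤5); 5-tuples as given:

  λ_1 → (1, 0, 1, 3, 0) · λ_2 → (1, 0, 1, 0, 2) · λ_3 → (1, 0, 1, 3, 0) · λ_4 → (1, 0, 1, 0, 2) · λ_5 → (1, 1, 0, 1, 2) · λ_6 → (0, 0, 1, 3, 0) · λ_7 → (1, 0, 1, 2, 1) · λ_8 → (1, 0, 1, 3, 0) · λ_9 → (0, 0, 1, 3, 0) · λ_10 → (0, 0, 1, 3, 0) · λ_11 → (1, 0, 1, 0, 2) · λ_12 → (1, 0, 1, 2, 1) · λ_13 → (1, 0, 1, 2, 1) · λ_14 → (0, 0, 1, 3, 0) · λ_15 → (1, 0, 1, 0, 2) · λ_16 → (1, 1, 0, 1, 2) · λ_17 → (1, 0, 1, 2, 1)

Partition of {1..17} into 5 W_5-dot-orbits:

[[1, 3, 8], [2, 4, 11, 15], [5, 16], [6, 9, 10, 14], [7, 12, 13, 17]]


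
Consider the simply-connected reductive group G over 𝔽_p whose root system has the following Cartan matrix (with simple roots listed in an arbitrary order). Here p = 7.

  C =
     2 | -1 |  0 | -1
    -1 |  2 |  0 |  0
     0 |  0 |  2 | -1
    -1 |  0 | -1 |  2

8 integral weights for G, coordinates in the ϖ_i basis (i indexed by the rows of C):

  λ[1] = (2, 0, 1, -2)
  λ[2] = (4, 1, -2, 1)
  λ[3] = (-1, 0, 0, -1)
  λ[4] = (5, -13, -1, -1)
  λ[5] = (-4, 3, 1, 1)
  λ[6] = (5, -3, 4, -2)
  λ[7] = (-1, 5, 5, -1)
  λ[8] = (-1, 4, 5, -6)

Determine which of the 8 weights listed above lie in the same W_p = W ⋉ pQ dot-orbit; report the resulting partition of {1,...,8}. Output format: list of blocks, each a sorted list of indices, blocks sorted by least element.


A_4 Cartan matrix, 4 simple roots permuted; ρ=(1,1,1,1).

Alcove-folded reps (p=7, 8 weights, presented ϖ-order):

  [1] (2, 1, 1, 1) · [2] (5, 0, 1, 0) · [3] (0, 1, 1, 0) · [4] (0, 1, 1, 0) · [5] (2, 1, 1, 1) · [6] (2, 1, 1, 1) · [7] (0, 1, 1, 0) · [8] (5, 0, 1, 0)

These 8 weights hit 3 W_7-dot-orbits; sizes (3, 2, 3):

[[1, 5, 6], [2, 8], [3, 4, 7]]


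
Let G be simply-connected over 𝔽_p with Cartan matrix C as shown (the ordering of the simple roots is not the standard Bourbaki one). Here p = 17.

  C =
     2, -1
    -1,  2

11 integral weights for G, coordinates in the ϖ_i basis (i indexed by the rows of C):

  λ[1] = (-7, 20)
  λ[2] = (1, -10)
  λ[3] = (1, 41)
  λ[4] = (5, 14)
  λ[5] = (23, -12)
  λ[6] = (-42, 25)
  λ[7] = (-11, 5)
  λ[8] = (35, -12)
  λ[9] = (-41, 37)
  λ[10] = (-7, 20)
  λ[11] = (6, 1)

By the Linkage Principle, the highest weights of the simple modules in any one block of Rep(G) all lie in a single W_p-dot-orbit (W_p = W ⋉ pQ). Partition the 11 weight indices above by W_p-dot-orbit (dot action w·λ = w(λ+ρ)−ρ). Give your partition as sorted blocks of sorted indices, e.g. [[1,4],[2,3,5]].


Cartan matrix: type A_2 (|W|=6); un-permuting the 2 rows.

Each λ_j+ρ reduced to Ā_17; 2-tuples below use C's row order:

  [1] (2, 11)
  [2] (7, 2)
  [3] (7, 2)
  [4] (2, 11)
  [5] (6, 4)
  [6] (7, 2)
  [7] (6, 4)
  [8] (2, 6)
  [9] (2, 11)
  [10] (2, 11)
  [11] (7, 2)

The 11 indices split into 4 linkage classes (same alcove rep ⇔ same W_17-dot-orbit):

[[1, 4, 9, 10], [2, 3, 6, 11], [5, 7], [8]]


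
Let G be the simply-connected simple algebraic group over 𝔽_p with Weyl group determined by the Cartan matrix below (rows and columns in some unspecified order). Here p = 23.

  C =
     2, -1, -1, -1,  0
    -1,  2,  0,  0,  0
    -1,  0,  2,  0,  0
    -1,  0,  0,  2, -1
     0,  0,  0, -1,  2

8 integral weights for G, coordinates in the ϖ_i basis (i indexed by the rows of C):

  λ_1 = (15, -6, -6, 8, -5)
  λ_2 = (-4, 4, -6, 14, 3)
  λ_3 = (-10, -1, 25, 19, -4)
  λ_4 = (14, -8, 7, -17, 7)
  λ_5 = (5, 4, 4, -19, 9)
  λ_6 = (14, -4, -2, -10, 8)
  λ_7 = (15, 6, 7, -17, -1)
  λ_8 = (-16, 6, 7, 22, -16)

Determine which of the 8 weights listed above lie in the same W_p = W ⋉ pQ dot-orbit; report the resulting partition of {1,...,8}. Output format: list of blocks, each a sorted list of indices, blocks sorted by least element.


Dynkin diagram of C (from the 8 off-diagonal −1 entries): D_5.

λ_j+ρ reflected into Ā_23 (⟨·,θ^∨⟩≤23); 5-tuples as given:

  λ_1 → (2, 3, 3, 2, 4);  λ_2 → (2, 3, 3, 2, 4);  λ_3 → (2, 3, 1, 6, 0);  λ_4 → (7, 1, 0, 0, 8);  λ_5 → (2, 3, 3, 2, 4);  λ_6 → (2, 3, 1, 6, 0);  λ_7 → (7, 1, 0, 0, 8);  λ_8 → (7, 1, 0, 0, 8)

Partition of {1..8} into 3 W_23-dot-orbits:

[[1, 2, 5], [3, 6], [4, 7, 8]]


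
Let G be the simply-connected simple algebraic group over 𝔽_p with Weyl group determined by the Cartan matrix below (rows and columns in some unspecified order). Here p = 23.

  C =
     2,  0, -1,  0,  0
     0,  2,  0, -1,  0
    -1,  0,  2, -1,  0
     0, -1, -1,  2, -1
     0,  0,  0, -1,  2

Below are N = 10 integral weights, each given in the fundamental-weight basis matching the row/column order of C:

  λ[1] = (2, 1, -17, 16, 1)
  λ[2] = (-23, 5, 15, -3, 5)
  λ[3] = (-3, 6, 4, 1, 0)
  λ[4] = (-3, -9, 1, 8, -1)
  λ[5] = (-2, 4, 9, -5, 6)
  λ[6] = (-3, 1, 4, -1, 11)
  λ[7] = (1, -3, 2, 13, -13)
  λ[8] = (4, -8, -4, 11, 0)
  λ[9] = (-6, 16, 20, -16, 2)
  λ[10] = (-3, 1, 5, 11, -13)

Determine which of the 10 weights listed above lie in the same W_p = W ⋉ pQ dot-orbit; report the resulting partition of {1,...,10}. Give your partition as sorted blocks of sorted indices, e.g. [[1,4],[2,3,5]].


C ↔ D_5 under row/col permutation; |W(D_5)| = 1920.

Folding the 10 weights λ_j+ρ into Ā_23 (reps in the given 5-coord order):

  [1] (13, 2, 1, 1, 2) · [2] (13, 2, 1, 1, 2) · [3] (2, 7, 3, 2, 1) · [4] (2, 8, 0, 1, 0) · [5] (1, 1, 5, 4, 3) · [6] (2, 2, 3, 0, 12) · [7] (2, 2, 3, 0, 12) · [8] (2, 7, 3, 2, 1) · [9] (2, 2, 3, 0, 12) · [10] (2, 2, 3, 0, 12)

These 10 weights hit 5 W_23-dot-orbits; sizes (2, 2, 1, 1, 4):

[[1, 2], [3, 8], [4], [5], [6, 7, 9, 10]]


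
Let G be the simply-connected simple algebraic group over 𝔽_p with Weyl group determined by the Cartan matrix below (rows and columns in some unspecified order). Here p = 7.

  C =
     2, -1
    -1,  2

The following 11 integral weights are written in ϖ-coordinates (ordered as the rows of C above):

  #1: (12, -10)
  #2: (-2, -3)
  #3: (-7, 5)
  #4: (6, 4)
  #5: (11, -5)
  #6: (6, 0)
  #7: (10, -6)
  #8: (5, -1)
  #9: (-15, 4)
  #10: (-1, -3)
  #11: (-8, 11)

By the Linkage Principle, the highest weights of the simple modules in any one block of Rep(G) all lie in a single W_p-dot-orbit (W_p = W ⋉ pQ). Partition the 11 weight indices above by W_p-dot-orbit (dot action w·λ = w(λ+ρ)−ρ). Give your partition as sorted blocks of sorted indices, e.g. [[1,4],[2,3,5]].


A_2 Cartan matrix, 2 simple roots permuted; ρ=(1,1).

Ā_7 reps of the 11 weights (A_2, coords as presented):

  λ_1+ρ ↦ (2, 1)
  λ_2+ρ ↦ (2, 1)
  λ_3+ρ ↦ (6, 0)
  λ_4+ρ ↦ (2, 0)
  λ_5+ρ ↦ (2, 1)
  λ_6+ρ ↦ (6, 0)
  λ_7+ρ ↦ (2, 1)
  λ_8+ρ ↦ (6, 0)
  λ_9+ρ ↦ (2, 0)
  λ_10+ρ ↦ (2, 0)
  λ_11+ρ ↦ (2, 0)

These 11 weights hit 3 W_7-dot-orbits; sizes (4, 3, 4):

[[1, 2, 5, 7], [3, 6, 8], [4, 9, 10, 11]]


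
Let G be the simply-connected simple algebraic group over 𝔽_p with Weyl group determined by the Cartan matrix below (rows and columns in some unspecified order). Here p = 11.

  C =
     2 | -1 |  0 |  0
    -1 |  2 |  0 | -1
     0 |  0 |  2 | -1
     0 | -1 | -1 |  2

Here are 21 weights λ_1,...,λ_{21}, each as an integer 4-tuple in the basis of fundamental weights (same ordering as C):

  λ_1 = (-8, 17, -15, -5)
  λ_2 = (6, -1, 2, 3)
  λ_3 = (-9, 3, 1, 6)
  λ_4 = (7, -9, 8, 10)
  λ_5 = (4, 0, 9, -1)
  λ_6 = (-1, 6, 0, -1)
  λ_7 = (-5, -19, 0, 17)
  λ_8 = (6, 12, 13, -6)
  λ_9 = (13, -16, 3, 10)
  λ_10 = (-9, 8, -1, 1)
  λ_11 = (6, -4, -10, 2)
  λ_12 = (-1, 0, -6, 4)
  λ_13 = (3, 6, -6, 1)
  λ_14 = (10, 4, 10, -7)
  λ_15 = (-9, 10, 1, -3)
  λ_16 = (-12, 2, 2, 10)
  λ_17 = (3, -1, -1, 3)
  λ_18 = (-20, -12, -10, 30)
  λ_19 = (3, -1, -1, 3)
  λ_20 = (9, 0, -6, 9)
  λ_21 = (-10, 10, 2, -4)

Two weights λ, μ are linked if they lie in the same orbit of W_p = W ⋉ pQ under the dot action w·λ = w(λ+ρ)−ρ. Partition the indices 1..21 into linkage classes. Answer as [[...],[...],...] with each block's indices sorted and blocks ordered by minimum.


Root system A_4: the 4×4 matrix C matches after relabeling.

λ_j+ρ reflected into Ā_11 (⟨·,θ^∨⟩≤11); 4-tuples as given:

    λ_1+ρ ↦ (4, 0, 0, 4)
    λ_2+ρ ↦ (4, 0, 0, 4)
    λ_3+ρ ↦ (2, 4, 0, 3)
    λ_4+ρ ↦ (8, 1, 0, 2)
    λ_5+ρ ↦ (0, 1, 5, 0)
    λ_6+ρ ↦ (0, 7, 1, 0)
    λ_7+ρ ↦ (0, 7, 1, 0)
    λ_8+ρ ↦ (2, 4, 0, 3)
    λ_9+ρ ↦ (0, 7, 1, 0)
    λ_10+ρ ↦ (8, 1, 0, 2)
    λ_11+ρ ↦ (2, 4, 0, 3)
    λ_12+ρ ↦ (0, 1, 5, 0)
    λ_13+ρ ↦ (2, 4, 0, 3)
    λ_14+ρ ↦ (0, 1, 5, 0)
    λ_15+ρ ↦ (8, 1, 0, 2)
    λ_16+ρ ↦ (3, 5, 3, 0)
    λ_17+ρ ↦ (4, 0, 0, 4)
    λ_18+ρ ↦ (8, 1, 0, 2)
    λ_19+ρ ↦ (4, 0, 0, 4)
    λ_20+ρ ↦ (0, 1, 5, 0)
    λ_21+ρ ↦ (8, 1, 0, 2)

The 21 indices split into 6 linkage classes (same alcove rep ⇔ same W_11-dot-orbit):

[[1, 2, 17, 19], [3, 8, 11, 13], [4, 10, 15, 18, 21], [5, 12, 14, 20], [6, 7, 9], [16]]


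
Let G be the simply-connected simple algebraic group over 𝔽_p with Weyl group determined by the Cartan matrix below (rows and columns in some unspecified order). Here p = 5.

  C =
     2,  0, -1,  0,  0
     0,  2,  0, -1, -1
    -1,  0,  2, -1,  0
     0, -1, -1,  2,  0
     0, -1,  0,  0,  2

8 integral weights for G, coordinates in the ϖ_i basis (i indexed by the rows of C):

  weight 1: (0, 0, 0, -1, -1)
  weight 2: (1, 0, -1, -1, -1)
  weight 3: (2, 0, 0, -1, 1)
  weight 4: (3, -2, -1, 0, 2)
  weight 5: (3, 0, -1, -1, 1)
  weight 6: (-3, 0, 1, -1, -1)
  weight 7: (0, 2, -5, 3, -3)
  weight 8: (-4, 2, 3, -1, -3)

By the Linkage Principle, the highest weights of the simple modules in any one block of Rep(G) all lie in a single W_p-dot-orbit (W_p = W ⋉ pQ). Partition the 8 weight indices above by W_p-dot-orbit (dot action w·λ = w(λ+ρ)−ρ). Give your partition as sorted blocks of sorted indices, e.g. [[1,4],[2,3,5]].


A_5 Cartan matrix, 5 simple roots permuted; ρ=(1,1,1,1,1).

Each λ_j+ρ reduced to Ā_5; 5-tuples below use C's row order:

  λ_1+ρ ↦ (1, 1, 1, 0, 0)
  λ_2+ρ ↦ (2, 1, 0, 0, 0)
  λ_3+ρ ↦ (1, 1, 1, 0, 0)
  λ_4+ρ ↦ (2, 1, 0, 0, 0)
  λ_5+ρ ↦ (2, 1, 0, 0, 0)
  λ_6+ρ ↦ (2, 1, 0, 0, 0)
  λ_7+ρ ↦ (1, 1, 1, 0, 0)
  λ_8+ρ ↦ (1, 1, 1, 0, 0)

Linkage partition of the 8 weights (2 classes, p=5):

[[1, 3, 7, 8], [2, 4, 5, 6]]


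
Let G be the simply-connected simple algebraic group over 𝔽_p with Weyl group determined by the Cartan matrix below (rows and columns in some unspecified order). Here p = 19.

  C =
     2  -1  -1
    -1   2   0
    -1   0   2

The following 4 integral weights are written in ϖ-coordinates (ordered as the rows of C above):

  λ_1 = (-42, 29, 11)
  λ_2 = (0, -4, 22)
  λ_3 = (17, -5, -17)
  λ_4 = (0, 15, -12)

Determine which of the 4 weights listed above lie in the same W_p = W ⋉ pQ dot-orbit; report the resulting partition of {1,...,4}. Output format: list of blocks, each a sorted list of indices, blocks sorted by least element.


Cartan matrix: type A_3 (|W|=24); un-permuting the 3 rows.

Ā_19 reps of the 4 weights (A_3, coords as presented):

  [1] (7, 1, 3)
  [2] (2, 2, 14)
  [3] (2, 2, 14)
  [4] (10, 6, 1)

3 distinct reps among the 4 weights ⇒ 3 W_19-linkage classes:

[[1], [2, 3], [4]]


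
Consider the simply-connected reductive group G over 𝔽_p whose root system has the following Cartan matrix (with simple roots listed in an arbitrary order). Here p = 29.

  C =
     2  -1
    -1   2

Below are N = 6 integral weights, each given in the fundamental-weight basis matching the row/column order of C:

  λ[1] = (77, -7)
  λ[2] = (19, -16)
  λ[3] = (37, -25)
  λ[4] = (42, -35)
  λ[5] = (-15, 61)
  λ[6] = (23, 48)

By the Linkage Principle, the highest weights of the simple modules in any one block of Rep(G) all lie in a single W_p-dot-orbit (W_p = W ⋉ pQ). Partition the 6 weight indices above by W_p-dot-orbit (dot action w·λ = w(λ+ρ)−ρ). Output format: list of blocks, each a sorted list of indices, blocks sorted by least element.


Type A_2, rank 2, |W|=6; reorder rows/cols to standard.

Alcove-folded reps (p=29, 6 weights, presented ϖ-order):

  1: (6, 9) · 2: (5, 15) · 3: (5, 15) · 4: (5, 15) · 5: (15, 4) · 6: (5, 15)

These 6 weights hit 3 W_29-dot-orbits; sizes (1, 4, 1):

[[1], [2, 3, 4, 6], [5]]


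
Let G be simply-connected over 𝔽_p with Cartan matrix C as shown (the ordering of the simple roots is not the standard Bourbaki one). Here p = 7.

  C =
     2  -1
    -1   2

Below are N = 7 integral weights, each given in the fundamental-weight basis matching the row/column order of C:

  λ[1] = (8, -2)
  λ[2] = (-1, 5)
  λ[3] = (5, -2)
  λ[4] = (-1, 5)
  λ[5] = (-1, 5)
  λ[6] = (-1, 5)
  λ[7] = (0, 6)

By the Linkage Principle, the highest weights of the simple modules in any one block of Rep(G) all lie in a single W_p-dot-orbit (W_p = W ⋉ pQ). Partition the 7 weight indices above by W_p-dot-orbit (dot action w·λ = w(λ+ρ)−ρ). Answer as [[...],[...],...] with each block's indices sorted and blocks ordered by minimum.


Root system A_2: the 2×2 matrix C matches after relabeling.

Ā_7 reps of the 7 weights (A_2, coords as presented):

  [1] (5, 1)
  [2] (0, 6)
  [3] (5, 1)
  [4] (0, 6)
  [5] (0, 6)
  [6] (0, 6)
  [7] (0, 6)

Grouping the 7 weights by Ā_7-representative: 2 linkage classes.

[[1, 3], [2, 4, 5, 6, 7]]


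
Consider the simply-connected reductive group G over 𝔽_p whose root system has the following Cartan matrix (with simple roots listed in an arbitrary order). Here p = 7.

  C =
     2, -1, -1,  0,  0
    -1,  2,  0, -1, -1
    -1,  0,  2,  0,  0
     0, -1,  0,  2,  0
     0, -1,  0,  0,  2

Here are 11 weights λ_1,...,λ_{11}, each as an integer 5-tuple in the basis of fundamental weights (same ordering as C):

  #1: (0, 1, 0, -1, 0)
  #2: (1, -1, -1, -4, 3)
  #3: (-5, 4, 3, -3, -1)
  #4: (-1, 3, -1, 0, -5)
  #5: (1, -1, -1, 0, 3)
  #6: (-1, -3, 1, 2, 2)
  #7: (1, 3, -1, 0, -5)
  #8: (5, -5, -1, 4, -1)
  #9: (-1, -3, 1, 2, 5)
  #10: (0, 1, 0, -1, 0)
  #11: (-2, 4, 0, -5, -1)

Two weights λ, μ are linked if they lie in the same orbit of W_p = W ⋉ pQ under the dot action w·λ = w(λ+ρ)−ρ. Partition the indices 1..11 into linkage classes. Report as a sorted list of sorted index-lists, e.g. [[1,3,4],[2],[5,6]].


Root system D_5: the 5×5 matrix C matches after relabeling.

Alcove-folded reps (p=7, 11 weights, presented ϖ-order):

  1: (0, 2, 1, 0, 1) · 2: (0, 2, 1, 0, 1) · 3: (2, 0, 0, 1, 1) · 4: (0, 0, 0, 1, 4) · 5: (0, 0, 0, 1, 4) · 6: (2, 0, 0, 1, 1) · 7: (0, 0, 0, 1, 4) · 8: (0, 0, 0, 1, 4) · 9: (0, 0, 0, 1, 4) · 10: (0, 2, 1, 0, 1) · 11: (1, 0, 0, 4, 0)

Linkage partition of the 11 weights (4 classes, p=7):

[[1, 2, 10], [3, 6], [4, 5, 7, 8, 9], [11]]


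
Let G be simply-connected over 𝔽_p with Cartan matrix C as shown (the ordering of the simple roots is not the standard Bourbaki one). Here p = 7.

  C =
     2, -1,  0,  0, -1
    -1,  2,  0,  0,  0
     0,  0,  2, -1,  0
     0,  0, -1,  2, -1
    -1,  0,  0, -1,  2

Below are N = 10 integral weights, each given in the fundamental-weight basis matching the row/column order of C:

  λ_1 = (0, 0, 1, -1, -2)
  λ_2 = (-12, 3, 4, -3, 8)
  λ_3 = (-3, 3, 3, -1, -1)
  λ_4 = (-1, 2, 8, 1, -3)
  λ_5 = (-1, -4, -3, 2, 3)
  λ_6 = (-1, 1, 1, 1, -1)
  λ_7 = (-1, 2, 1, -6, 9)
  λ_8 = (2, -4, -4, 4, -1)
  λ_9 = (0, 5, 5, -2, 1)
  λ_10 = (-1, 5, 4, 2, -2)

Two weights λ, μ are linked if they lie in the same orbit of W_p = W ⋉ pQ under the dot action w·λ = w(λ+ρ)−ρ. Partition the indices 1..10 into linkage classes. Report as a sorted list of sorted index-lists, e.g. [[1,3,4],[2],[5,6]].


Dynkin diagram of C (from the 8 off-diagonal −1 entries): A_5.

Folding the 10 weights λ_j+ρ into Ā_7 (reps in the given 5-coord order):

  λ_1 → (0, 1, 1, 1, 0)
  λ_2 → (0, 2, 2, 2, 0)
  λ_3 → (0, 2, 2, 2, 0)
  λ_4 → (0, 2, 2, 2, 0)
  λ_5 → (3, 0, 2, 1, 1)
  λ_6 → (0, 2, 2, 2, 0)
  λ_7 → (3, 0, 2, 1, 1)
  λ_8 → (0, 2, 2, 2, 0)
  λ_9 → (0, 1, 1, 1, 0)
  λ_10 → (0, 1, 1, 1, 0)

3 distinct reps among the 10 weights ⇒ 3 W_7-linkage classes:

[[1, 9, 10], [2, 3, 4, 6, 8], [5, 7]]


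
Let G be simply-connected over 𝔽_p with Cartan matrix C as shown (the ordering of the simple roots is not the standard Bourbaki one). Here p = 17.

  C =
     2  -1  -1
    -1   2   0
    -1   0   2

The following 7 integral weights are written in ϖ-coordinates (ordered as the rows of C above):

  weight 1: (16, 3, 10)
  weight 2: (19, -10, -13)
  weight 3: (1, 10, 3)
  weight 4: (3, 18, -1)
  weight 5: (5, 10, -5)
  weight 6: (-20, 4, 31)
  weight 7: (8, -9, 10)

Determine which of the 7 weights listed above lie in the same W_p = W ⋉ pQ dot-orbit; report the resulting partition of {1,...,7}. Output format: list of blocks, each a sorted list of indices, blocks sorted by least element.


Type A_3, rank 3, |W|=24; reorder rows/cols to standard.

Alcove-folded reps (p=17, 7 weights, presented ϖ-order):

  [1] (2, 11, 4) · [2] (1, 5, 8) · [3] (2, 11, 4) · [4] (2, 11, 4) · [5] (2, 11, 4) · [6] (2, 1, 2) · [7] (1, 5, 8)

The 7 indices split into 3 linkage classes (same alcove rep ⇔ same W_17-dot-orbit):

[[1, 3, 4, 5], [2, 7], [6]]


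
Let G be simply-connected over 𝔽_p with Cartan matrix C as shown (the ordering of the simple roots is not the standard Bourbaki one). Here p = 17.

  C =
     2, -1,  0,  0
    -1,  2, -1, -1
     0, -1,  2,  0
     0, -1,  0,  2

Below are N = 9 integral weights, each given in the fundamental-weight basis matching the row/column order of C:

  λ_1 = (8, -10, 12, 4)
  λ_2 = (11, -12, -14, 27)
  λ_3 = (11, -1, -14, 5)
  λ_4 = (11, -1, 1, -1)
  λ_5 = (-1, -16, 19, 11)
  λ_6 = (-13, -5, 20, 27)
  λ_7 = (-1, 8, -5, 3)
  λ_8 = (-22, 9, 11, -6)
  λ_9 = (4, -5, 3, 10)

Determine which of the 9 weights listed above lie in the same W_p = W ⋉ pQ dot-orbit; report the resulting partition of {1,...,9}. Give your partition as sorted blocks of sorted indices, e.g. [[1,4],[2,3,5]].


Dynkin diagram of C (from the 6 off-diagonal −1 entries): D_4.

Alcove-folded reps (p=17, 9 weights, presented ϖ-order):

  λ_1+ρ ↦ (0, 4, 4, 4);  λ_2+ρ ↦ (1, 4, 0, 7);  λ_3+ρ ↦ (1, 4, 0, 7);  λ_4+ρ ↦ (12, 0, 2, 0);  λ_5+ρ ↦ (12, 0, 2, 0);  λ_6+ρ ↦ (1, 4, 0, 7);  λ_7+ρ ↦ (0, 4, 4, 4);  λ_8+ρ ↦ (1, 4, 0, 7);  λ_9+ρ ↦ (1, 4, 0, 7)

Linkage partition of the 9 weights (3 classes, p=17):

[[1, 7], [2, 3, 6, 8, 9], [4, 5]]


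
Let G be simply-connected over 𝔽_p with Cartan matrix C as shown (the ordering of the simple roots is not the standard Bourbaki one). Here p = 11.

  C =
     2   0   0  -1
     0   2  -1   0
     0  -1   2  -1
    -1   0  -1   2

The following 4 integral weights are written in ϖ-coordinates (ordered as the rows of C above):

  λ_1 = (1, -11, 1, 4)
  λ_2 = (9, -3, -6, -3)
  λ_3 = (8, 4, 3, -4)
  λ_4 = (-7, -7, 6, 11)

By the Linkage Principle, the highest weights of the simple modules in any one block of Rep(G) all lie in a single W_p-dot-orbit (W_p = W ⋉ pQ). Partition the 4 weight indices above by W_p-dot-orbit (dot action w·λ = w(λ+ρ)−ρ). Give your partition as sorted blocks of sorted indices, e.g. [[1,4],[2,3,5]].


Dynkin diagram of C (from the 6 off-diagonal −1 entries): A_4.

Alcove-folded reps (p=11, 4 weights, presented ϖ-order):

    λ_1+ρ ↦ (1, 2, 5, 2)
    λ_2+ρ ↦ (1, 2, 5, 2)
    λ_3+ρ ↦ (2, 1, 1, 3)
    λ_4+ρ ↦ (2, 1, 1, 3)

The 4 indices split into 2 linkage classes (same alcove rep ⇔ same W_11-dot-orbit):

[[1, 2], [3, 4]]


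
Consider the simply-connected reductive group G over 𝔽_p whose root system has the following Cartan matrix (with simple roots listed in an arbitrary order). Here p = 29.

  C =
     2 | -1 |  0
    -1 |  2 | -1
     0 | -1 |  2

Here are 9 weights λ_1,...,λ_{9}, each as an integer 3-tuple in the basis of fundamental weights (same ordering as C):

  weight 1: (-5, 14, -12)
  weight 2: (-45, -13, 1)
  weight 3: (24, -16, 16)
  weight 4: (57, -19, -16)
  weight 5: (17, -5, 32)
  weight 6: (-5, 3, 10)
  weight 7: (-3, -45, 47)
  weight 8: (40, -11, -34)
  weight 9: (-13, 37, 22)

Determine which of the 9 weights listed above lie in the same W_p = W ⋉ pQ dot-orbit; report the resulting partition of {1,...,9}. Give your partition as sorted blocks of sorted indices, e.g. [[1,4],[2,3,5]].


Cartan matrix: type A_3 (|W|=24); un-permuting the 3 rows.

W_29-reps of the 9 weights in Ā_29 (same 3-coord order as C):

  [1] (4, 0, 11);  [2] (10, 15, 2);  [3] (10, 15, 2);  [4] (4, 0, 11);  [5] (4, 0, 11);  [6] (4, 0, 11);  [7] (10, 15, 2);  [8] (10, 15, 2);  [9] (17, 3, 6)

3 distinct reps among the 9 weights ⇒ 3 W_29-linkage classes:

[[1, 4, 5, 6], [2, 3, 7, 8], [9]]


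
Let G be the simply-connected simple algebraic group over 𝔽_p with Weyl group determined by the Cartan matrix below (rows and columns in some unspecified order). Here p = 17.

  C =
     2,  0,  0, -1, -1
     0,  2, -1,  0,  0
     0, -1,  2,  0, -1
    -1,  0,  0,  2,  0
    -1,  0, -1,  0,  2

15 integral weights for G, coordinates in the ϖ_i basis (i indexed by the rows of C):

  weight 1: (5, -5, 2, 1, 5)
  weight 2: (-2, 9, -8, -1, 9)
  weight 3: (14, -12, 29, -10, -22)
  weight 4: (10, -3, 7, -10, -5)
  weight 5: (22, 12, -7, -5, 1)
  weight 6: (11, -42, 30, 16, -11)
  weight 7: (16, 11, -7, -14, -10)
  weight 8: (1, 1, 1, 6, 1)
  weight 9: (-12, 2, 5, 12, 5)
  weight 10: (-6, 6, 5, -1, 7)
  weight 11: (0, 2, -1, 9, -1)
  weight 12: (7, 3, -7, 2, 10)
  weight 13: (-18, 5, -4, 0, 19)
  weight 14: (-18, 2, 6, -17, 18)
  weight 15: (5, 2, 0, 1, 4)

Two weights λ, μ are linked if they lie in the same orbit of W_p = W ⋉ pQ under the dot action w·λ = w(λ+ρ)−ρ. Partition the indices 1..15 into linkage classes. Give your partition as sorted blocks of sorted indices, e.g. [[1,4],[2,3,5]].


Dynkin diagram of C (from the 8 off-diagonal −1 entries): A_5.

W_17-reps of the 15 weights in Ā_17 (same 5-coord order as C):

  [1] (6, 3, 1, 2, 5)
  [2] (0, 3, 7, 1, 2)
  [3] (2, 2, 2, 7, 2)
  [4] (2, 2, 2, 7, 2)
  [5] (2, 2, 2, 7, 2)
  [6] (0, 3, 7, 1, 2)
  [7] (6, 3, 1, 2, 5)
  [8] (2, 2, 2, 7, 2)
  [9] (6, 3, 1, 2, 5)
  [10] (0, 3, 6, 1, 3)
  [11] (1, 3, 0, 10, 0)
  [12] (6, 3, 1, 2, 5)
  [13] (1, 3, 0, 10, 0)
  [14] (0, 3, 7, 1, 2)
  [15] (6, 3, 1, 2, 5)

These 15 weights hit 5 W_17-dot-orbits; sizes (5, 3, 4, 1, 2):

[[1, 7, 9, 12, 15], [2, 6, 14], [3, 4, 5, 8], [10], [11, 13]]


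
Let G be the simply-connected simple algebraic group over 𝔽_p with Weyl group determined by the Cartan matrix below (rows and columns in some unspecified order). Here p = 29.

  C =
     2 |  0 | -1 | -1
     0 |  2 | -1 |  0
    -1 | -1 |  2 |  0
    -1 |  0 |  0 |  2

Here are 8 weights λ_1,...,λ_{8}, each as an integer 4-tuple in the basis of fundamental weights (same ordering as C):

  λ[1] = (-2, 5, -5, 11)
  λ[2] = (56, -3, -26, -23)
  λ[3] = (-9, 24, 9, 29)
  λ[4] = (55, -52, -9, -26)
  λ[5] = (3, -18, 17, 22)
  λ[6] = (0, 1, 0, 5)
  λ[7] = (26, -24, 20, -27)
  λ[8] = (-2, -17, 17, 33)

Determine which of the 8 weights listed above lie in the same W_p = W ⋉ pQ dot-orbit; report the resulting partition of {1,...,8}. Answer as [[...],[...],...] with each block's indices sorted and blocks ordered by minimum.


Cartan matrix: type A_4 (|W|=120); un-permuting the 4 rows.

Each λ_j+ρ reduced to Ā_29; 4-tuples below use C's row order:

  1: (4, 1, 1, 7);  2: (1, 2, 1, 6);  3: (1, 2, 1, 6);  4: (1, 2, 1, 6);  5: (4, 1, 1, 7);  6: (1, 2, 1, 6);  7: (1, 2, 1, 6);  8: (4, 1, 1, 7)

Grouping the 8 weights by Ā_29-representative: 2 linkage classes.

[[1, 5, 8], [2, 3, 4, 6, 7]]


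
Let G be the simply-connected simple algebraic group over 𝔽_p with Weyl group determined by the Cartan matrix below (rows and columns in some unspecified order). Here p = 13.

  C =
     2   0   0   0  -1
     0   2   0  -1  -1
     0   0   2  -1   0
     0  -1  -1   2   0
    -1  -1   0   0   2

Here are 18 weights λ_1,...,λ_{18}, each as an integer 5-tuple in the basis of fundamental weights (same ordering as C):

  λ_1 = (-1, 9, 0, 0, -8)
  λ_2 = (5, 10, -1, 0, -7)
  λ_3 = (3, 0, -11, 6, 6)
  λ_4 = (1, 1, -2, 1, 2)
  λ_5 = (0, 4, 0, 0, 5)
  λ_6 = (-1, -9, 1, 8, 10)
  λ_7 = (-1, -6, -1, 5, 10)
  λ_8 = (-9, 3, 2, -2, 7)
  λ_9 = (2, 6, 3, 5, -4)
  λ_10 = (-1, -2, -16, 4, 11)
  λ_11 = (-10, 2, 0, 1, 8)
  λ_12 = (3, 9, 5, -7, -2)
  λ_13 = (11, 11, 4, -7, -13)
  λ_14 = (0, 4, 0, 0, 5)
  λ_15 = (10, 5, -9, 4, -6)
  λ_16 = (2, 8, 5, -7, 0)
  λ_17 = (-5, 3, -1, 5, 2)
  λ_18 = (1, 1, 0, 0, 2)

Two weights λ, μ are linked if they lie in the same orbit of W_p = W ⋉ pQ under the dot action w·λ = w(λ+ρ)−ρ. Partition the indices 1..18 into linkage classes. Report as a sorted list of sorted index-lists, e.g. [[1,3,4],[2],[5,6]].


A_5 Cartan matrix, 5 simple roots permuted; ρ=(1,1,1,1,1).

λ_j+ρ reflected into Ā_13 (⟨·,θ^∨⟩≤13); 5-tuples as given:

  1: (7, 3, 1, 1, 0);  2: (0, 5, 0, 1, 6);  3: (2, 2, 1, 1, 3);  4: (2, 2, 1, 1, 3);  5: (0, 5, 0, 1, 6);  6: (1, 8, 1, 1, 2);  7: (0, 5, 0, 1, 6);  8: (7, 3, 1, 1, 0);  9: (3, 3, 0, 6, 1);  10: (1, 8, 1, 1, 2);  11: (7, 3, 1, 1, 0);  12: (3, 3, 0, 6, 1);  13: (0, 5, 0, 1, 6);  14: (0, 5, 0, 1, 6);  15: (2, 2, 1, 1, 3);  16: (3, 3, 0, 6, 1);  17: (3, 3, 0, 6, 1);  18: (2, 2, 1, 1, 3)

Partition of {1..18} into 5 W_13-dot-orbits:

[[1, 8, 11], [2, 5, 7, 13, 14], [3, 4, 15, 18], [6, 10], [9, 12, 16, 17]]


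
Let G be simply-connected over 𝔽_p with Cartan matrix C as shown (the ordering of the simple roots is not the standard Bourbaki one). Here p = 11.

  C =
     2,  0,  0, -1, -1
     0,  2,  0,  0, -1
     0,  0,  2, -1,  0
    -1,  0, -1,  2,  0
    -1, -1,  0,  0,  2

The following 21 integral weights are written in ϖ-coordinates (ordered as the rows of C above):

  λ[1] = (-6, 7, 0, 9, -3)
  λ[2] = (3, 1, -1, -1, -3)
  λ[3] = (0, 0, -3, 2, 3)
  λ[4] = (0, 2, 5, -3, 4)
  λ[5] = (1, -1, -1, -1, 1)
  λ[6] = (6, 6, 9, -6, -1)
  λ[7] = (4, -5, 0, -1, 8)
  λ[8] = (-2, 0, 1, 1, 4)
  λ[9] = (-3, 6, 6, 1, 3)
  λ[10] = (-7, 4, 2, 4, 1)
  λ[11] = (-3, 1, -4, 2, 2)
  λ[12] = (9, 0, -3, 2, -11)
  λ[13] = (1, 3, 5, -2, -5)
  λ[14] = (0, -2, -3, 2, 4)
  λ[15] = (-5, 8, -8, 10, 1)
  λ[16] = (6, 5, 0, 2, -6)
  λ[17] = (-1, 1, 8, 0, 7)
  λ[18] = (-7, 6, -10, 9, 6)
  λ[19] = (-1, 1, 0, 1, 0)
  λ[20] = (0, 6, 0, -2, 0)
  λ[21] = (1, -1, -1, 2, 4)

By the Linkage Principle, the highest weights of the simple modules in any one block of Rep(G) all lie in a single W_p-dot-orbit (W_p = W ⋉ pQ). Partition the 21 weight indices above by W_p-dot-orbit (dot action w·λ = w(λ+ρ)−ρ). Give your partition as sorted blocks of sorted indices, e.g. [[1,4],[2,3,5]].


Cartan matrix: type A_5 (|W|=720); un-permuting the 5 rows.

Each λ_j+ρ reduced to Ā_11; 5-tuples below use C's row order:

    1: (2, 0, 0, 3, 5)
    2: (2, 0, 0, 0, 2)
    3: (1, 1, 2, 1, 4)
    4: (1, 1, 2, 1, 4)
    5: (2, 0, 0, 0, 2)
    6: (1, 0, 3, 2, 1)
    7: (2, 0, 0, 3, 5)
    8: (1, 1, 2, 1, 4)
    9: (2, 0, 0, 0, 2)
    10: (1, 1, 2, 1, 4)
    11: (0, 2, 1, 2, 1)
    12: (0, 7, 0, 1, 1)
    13: (1, 0, 3, 2, 1)
    14: (1, 1, 2, 1, 4)
    15: (2, 0, 0, 0, 2)
    16: (2, 0, 0, 3, 5)
    17: (0, 7, 0, 1, 1)
    18: (1, 0, 3, 2, 1)
    19: (0, 2, 1, 2, 1)
    20: (0, 7, 0, 1, 1)
    21: (2, 0, 0, 3, 5)

6 distinct reps among the 21 weights ⇒ 6 W_11-linkage classes:

[[1, 7, 16, 21], [2, 5, 9, 15], [3, 4, 8, 10, 14], [6, 13, 18], [11, 19], [12, 17, 20]]
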